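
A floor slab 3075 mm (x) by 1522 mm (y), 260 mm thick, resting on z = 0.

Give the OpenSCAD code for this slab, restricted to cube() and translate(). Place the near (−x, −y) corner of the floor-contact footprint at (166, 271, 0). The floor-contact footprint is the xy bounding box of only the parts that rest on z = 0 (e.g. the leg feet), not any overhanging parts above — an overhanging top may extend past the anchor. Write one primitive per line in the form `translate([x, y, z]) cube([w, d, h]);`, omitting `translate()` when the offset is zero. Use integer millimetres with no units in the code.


translate([166, 271, 0]) cube([3075, 1522, 260]);


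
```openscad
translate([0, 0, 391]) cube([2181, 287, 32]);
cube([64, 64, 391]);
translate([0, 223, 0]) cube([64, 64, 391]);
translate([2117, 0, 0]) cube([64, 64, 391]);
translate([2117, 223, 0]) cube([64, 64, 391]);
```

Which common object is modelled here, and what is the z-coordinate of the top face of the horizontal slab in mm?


A bench. The seat-top height is 423 mm.

A long slab on four corner posts — a bench. The slab sits at z = 391 with thickness 32, so the top is 391 + 32 = 423 mm.


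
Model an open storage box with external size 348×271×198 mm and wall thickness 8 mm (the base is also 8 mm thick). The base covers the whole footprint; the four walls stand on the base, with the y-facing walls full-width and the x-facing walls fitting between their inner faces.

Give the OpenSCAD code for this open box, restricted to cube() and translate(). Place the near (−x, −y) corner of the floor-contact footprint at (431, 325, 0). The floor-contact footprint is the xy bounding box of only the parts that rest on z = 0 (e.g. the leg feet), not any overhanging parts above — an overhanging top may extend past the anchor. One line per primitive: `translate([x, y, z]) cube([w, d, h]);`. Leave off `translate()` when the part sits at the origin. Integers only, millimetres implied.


translate([431, 325, 0]) cube([348, 271, 8]);
translate([431, 325, 8]) cube([348, 8, 190]);
translate([431, 588, 8]) cube([348, 8, 190]);
translate([431, 333, 8]) cube([8, 255, 190]);
translate([771, 333, 8]) cube([8, 255, 190]);


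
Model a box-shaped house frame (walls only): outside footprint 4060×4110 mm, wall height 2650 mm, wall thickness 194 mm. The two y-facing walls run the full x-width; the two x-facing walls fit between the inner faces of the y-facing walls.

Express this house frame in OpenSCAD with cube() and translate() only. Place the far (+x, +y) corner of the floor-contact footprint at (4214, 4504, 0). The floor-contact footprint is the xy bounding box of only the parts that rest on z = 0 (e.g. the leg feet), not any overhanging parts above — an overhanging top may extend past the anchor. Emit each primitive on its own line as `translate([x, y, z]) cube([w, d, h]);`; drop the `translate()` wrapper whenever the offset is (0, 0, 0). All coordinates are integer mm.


translate([154, 394, 0]) cube([4060, 194, 2650]);
translate([154, 4310, 0]) cube([4060, 194, 2650]);
translate([154, 588, 0]) cube([194, 3722, 2650]);
translate([4020, 588, 0]) cube([194, 3722, 2650]);


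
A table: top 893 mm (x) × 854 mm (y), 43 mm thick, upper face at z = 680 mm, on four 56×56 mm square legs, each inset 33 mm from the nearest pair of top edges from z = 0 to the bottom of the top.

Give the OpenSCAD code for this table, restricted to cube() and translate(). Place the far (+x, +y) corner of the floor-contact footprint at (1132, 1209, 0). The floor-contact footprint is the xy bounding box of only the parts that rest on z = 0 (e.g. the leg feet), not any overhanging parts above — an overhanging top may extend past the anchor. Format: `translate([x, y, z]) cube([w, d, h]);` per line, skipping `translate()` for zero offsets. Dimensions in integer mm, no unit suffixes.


translate([272, 388, 637]) cube([893, 854, 43]);
translate([305, 421, 0]) cube([56, 56, 637]);
translate([1076, 421, 0]) cube([56, 56, 637]);
translate([305, 1153, 0]) cube([56, 56, 637]);
translate([1076, 1153, 0]) cube([56, 56, 637]);


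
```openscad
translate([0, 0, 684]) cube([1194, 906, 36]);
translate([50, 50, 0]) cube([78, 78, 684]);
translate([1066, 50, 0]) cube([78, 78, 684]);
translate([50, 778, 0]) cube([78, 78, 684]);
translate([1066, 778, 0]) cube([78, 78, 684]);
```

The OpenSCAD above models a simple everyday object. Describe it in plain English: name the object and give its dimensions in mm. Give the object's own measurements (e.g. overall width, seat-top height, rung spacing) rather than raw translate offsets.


A rectangular dining table. The top is 1194×906×36 mm with its upper surface at z = 720 mm. It stands on four 78×78 mm square legs, each inset 50 mm from the nearest pair of top edges, running from the floor to the underside of the top.


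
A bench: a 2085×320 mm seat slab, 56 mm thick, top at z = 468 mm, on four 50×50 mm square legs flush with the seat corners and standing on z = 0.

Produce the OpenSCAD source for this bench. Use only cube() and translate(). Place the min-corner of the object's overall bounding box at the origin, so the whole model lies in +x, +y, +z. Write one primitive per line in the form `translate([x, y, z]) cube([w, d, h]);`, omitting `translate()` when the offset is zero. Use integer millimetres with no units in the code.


translate([0, 0, 412]) cube([2085, 320, 56]);
cube([50, 50, 412]);
translate([0, 270, 0]) cube([50, 50, 412]);
translate([2035, 0, 0]) cube([50, 50, 412]);
translate([2035, 270, 0]) cube([50, 50, 412]);


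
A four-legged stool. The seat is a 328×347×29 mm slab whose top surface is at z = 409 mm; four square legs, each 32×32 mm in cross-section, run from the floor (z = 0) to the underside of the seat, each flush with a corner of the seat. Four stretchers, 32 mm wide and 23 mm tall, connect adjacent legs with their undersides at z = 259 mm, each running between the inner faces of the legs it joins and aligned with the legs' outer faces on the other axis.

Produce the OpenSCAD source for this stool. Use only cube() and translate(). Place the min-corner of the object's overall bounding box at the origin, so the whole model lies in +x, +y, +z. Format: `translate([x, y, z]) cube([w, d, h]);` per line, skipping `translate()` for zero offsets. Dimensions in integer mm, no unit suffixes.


// leg_h = 409 - 29 = 380
// stretcher span = 328 - 2*32 = 264
translate([0, 0, 380]) cube([328, 347, 29]);
cube([32, 32, 380]);
translate([296, 0, 0]) cube([32, 32, 380]);
translate([0, 315, 0]) cube([32, 32, 380]);
translate([296, 315, 0]) cube([32, 32, 380]);
translate([32, 0, 259]) cube([264, 32, 23]);
translate([32, 315, 259]) cube([264, 32, 23]);
translate([0, 32, 259]) cube([32, 283, 23]);
translate([296, 32, 259]) cube([32, 283, 23]);


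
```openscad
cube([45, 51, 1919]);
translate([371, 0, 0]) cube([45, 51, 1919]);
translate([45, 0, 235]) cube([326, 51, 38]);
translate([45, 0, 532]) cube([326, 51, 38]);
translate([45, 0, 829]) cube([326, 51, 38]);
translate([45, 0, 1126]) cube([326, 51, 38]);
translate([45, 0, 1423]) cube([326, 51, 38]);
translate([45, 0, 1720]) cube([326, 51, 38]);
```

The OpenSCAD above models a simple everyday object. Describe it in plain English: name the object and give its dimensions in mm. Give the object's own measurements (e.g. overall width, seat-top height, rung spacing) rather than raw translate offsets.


A straight ladder. Two 45×51 mm vertical rails, 1919 mm tall, stand 416 mm apart (outside-to-outside) with their front faces coplanar on the −y side. 6 rungs, each 51 mm deep and 38 mm tall, span between the inner faces of the rails, front faces flush with the rails. The lowest rung's underside is at z = 235 mm and rungs are spaced 297 mm apart (underside to underside).


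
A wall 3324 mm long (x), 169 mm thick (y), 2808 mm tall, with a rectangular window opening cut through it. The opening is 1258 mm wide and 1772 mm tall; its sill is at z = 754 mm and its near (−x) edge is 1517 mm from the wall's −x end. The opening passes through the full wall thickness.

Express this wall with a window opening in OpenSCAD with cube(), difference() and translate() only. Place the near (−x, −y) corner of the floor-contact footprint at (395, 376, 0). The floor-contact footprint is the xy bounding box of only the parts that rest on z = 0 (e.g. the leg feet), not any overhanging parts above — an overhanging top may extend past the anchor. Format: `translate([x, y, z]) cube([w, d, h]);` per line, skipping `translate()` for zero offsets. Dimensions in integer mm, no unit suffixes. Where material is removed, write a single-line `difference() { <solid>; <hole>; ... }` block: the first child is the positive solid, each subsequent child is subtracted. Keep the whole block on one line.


difference() { translate([395, 376, 0]) cube([3324, 169, 2808]); translate([1912, 376, 754]) cube([1258, 169, 1772]); }


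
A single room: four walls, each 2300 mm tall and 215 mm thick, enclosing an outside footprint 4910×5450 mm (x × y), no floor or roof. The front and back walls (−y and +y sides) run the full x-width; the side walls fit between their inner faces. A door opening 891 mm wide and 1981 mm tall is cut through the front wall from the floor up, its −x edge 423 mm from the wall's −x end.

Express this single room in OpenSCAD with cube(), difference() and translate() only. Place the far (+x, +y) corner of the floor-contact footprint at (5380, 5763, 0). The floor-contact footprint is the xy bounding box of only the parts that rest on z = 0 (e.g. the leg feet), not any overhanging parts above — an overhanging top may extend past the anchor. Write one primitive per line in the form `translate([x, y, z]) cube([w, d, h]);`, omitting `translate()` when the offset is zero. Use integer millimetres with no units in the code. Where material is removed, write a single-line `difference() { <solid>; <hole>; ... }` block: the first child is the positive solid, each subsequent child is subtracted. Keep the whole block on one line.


difference() { translate([470, 313, 0]) cube([4910, 215, 2300]); translate([893, 313, 0]) cube([891, 215, 1981]); }
translate([470, 5548, 0]) cube([4910, 215, 2300]);
translate([470, 528, 0]) cube([215, 5020, 2300]);
translate([5165, 528, 0]) cube([215, 5020, 2300]);


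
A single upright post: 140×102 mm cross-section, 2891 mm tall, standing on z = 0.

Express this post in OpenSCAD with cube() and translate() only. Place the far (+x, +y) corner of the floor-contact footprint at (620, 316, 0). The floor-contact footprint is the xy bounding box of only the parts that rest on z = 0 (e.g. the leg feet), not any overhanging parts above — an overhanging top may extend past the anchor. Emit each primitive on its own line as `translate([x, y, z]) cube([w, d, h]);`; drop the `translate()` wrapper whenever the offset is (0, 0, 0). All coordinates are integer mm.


translate([480, 214, 0]) cube([140, 102, 2891]);


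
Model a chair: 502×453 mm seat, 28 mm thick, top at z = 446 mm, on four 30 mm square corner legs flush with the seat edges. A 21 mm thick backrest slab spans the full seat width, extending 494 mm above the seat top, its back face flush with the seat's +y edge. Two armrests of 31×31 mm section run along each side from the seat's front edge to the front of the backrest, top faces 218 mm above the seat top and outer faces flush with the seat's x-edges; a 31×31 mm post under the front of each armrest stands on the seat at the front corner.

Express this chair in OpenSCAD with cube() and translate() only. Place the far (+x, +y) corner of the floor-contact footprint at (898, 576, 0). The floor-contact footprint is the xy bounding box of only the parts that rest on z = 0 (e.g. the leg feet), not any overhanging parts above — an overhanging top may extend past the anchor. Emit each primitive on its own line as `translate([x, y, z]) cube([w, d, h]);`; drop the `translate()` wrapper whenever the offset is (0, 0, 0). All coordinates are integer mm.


translate([396, 123, 418]) cube([502, 453, 28]);
translate([396, 123, 0]) cube([30, 30, 418]);
translate([868, 123, 0]) cube([30, 30, 418]);
translate([396, 546, 0]) cube([30, 30, 418]);
translate([868, 546, 0]) cube([30, 30, 418]);
translate([396, 555, 446]) cube([502, 21, 494]);
translate([396, 123, 633]) cube([31, 432, 31]);
translate([867, 123, 633]) cube([31, 432, 31]);
translate([396, 123, 446]) cube([31, 31, 187]);
translate([867, 123, 446]) cube([31, 31, 187]);


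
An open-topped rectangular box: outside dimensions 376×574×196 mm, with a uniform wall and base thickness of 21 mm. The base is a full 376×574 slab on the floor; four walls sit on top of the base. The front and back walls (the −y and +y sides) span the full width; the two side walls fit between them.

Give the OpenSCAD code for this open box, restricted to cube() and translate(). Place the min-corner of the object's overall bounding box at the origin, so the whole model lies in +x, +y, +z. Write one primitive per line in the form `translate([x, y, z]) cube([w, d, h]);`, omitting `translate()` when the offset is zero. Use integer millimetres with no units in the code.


cube([376, 574, 21]);
translate([0, 0, 21]) cube([376, 21, 175]);
translate([0, 553, 21]) cube([376, 21, 175]);
translate([0, 21, 21]) cube([21, 532, 175]);
translate([355, 21, 21]) cube([21, 532, 175]);


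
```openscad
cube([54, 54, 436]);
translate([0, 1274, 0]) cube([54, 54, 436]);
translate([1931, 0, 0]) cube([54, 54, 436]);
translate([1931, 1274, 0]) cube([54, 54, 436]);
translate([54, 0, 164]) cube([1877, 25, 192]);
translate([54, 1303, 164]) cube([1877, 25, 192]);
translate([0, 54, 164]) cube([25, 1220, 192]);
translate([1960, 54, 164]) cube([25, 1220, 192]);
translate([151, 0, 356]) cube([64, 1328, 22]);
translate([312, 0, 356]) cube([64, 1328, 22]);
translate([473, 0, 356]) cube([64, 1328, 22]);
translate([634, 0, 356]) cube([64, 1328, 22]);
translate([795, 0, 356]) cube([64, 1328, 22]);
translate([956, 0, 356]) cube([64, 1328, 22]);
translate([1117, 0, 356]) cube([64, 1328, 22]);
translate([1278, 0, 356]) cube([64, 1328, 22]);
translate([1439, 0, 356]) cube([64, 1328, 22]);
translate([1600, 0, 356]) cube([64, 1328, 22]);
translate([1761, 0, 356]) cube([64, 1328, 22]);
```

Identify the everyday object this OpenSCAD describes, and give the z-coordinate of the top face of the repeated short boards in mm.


A bed frame. The slat-top height is 378 mm.

Four posts, four rails, and a row of slats — a bed frame. Slats sit on the rails at z = 164 + 192 = 356; with slat thickness 22, the top is 378 mm.


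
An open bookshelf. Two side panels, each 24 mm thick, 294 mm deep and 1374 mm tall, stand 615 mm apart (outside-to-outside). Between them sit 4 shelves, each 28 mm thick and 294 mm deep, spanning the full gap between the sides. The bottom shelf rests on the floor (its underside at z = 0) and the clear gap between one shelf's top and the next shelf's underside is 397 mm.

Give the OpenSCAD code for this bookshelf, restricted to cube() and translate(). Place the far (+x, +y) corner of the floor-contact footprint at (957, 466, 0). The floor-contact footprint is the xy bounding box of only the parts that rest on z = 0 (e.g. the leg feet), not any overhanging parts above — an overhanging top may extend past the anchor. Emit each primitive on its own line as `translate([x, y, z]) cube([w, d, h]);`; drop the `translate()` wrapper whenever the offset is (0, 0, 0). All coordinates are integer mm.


translate([342, 172, 0]) cube([24, 294, 1374]);
translate([933, 172, 0]) cube([24, 294, 1374]);
translate([366, 172, 0]) cube([567, 294, 28]);
translate([366, 172, 425]) cube([567, 294, 28]);
translate([366, 172, 850]) cube([567, 294, 28]);
translate([366, 172, 1275]) cube([567, 294, 28]);


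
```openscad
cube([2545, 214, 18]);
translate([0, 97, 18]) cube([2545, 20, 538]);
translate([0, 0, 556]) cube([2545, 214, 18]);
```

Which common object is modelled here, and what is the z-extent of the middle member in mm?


An I-beam. The web height is 538 mm.

Two wide flanges with a thin centred web — an I-beam. Overall 574 mm minus two 18 mm flanges gives a web of 574 − 2·18 = 538 mm.


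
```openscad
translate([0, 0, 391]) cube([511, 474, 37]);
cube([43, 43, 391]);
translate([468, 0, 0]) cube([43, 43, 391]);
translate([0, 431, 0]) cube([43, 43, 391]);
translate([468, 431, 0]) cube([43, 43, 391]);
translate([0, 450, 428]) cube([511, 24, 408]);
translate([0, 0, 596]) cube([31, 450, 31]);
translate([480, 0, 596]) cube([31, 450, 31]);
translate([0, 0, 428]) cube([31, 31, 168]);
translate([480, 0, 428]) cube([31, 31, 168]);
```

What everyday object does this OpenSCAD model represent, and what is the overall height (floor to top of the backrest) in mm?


A chair. The overall height is 836 mm.

A slab on four corner posts with a tall panel at the back — a chair. The seat slab sits at z = 391 with thickness 37, and the 408 mm backrest starts at the seat top, so the overall height is 391 + 37 + 408 = 836 mm.


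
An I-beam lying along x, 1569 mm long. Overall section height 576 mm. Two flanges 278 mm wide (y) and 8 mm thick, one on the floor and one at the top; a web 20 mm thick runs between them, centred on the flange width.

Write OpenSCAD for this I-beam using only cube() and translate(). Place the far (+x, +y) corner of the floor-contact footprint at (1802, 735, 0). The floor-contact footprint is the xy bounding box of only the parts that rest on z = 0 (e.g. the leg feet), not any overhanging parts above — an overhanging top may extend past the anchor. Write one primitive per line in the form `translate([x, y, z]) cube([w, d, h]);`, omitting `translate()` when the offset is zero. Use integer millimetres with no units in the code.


translate([233, 457, 0]) cube([1569, 278, 8]);
translate([233, 586, 8]) cube([1569, 20, 560]);
translate([233, 457, 568]) cube([1569, 278, 8]);


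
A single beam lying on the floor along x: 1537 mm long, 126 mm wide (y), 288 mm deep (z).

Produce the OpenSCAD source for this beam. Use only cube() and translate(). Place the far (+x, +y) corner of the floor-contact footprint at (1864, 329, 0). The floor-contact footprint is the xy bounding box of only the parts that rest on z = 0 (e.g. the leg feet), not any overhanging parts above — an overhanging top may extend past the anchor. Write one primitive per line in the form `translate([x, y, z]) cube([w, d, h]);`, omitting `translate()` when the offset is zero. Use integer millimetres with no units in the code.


translate([327, 203, 0]) cube([1537, 126, 288]);


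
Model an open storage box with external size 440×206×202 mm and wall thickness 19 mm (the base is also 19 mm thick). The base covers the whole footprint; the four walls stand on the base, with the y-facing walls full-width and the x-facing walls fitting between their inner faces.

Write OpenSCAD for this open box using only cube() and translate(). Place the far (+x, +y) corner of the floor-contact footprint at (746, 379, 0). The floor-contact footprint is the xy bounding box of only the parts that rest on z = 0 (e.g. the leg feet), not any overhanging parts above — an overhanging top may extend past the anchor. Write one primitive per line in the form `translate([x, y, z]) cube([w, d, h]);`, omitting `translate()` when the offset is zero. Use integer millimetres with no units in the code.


translate([306, 173, 0]) cube([440, 206, 19]);
translate([306, 173, 19]) cube([440, 19, 183]);
translate([306, 360, 19]) cube([440, 19, 183]);
translate([306, 192, 19]) cube([19, 168, 183]);
translate([727, 192, 19]) cube([19, 168, 183]);


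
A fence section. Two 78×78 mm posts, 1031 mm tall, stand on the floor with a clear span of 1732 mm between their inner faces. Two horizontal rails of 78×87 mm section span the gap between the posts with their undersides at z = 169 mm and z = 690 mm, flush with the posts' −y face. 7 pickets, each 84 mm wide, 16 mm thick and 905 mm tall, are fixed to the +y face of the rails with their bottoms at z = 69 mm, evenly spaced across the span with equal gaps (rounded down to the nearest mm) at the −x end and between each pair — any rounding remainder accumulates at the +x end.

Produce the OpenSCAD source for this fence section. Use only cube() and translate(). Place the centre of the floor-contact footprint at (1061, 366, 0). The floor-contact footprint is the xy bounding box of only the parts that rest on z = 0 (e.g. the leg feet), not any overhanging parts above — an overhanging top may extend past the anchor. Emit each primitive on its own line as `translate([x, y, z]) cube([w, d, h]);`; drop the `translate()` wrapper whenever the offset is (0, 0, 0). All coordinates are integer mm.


translate([117, 327, 0]) cube([78, 78, 1031]);
translate([1927, 327, 0]) cube([78, 78, 1031]);
translate([195, 327, 169]) cube([1732, 78, 87]);
translate([195, 327, 690]) cube([1732, 78, 87]);
translate([338, 405, 69]) cube([84, 16, 905]);
translate([565, 405, 69]) cube([84, 16, 905]);
translate([792, 405, 69]) cube([84, 16, 905]);
translate([1019, 405, 69]) cube([84, 16, 905]);
translate([1246, 405, 69]) cube([84, 16, 905]);
translate([1473, 405, 69]) cube([84, 16, 905]);
translate([1700, 405, 69]) cube([84, 16, 905]);


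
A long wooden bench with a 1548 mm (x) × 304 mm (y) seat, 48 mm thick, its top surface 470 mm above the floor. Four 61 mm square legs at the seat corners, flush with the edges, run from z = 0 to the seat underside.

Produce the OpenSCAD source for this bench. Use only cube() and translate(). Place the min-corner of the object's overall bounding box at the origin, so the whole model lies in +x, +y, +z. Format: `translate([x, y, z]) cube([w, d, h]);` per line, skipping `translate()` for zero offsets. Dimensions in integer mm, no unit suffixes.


translate([0, 0, 422]) cube([1548, 304, 48]);
cube([61, 61, 422]);
translate([0, 243, 0]) cube([61, 61, 422]);
translate([1487, 0, 0]) cube([61, 61, 422]);
translate([1487, 243, 0]) cube([61, 61, 422]);


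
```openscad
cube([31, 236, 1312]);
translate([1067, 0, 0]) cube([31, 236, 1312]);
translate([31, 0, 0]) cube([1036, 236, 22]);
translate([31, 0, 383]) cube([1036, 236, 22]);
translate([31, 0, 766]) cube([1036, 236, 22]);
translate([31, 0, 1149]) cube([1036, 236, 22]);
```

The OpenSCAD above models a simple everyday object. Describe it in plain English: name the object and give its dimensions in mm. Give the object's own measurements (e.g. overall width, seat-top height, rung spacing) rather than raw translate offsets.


An open bookshelf. Two side panels, each 31 mm thick, 236 mm deep and 1312 mm tall, stand 1098 mm apart (outside-to-outside). Between them sit 4 shelves, each 22 mm thick and 236 mm deep, spanning the full gap between the sides. The bottom shelf rests on the floor (its underside at z = 0) and the clear gap between one shelf's top and the next shelf's underside is 361 mm.


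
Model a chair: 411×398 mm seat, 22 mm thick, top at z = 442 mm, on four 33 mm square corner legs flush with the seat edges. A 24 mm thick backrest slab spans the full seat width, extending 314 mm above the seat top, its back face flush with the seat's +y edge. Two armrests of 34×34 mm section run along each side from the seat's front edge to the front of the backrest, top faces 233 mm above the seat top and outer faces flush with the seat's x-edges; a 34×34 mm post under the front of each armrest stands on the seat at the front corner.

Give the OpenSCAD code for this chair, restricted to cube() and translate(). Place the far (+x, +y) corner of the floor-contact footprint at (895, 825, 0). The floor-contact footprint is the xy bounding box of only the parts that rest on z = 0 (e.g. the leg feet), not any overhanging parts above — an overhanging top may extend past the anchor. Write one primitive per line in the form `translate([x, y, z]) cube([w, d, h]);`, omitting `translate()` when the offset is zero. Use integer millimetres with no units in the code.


// leg_h = 442 - 22 = 420
// arm post h = 233 - 34 = 199
translate([484, 427, 420]) cube([411, 398, 22]);
translate([484, 427, 0]) cube([33, 33, 420]);
translate([862, 427, 0]) cube([33, 33, 420]);
translate([484, 792, 0]) cube([33, 33, 420]);
translate([862, 792, 0]) cube([33, 33, 420]);
translate([484, 801, 442]) cube([411, 24, 314]);
translate([484, 427, 641]) cube([34, 374, 34]);
translate([861, 427, 641]) cube([34, 374, 34]);
translate([484, 427, 442]) cube([34, 34, 199]);
translate([861, 427, 442]) cube([34, 34, 199]);


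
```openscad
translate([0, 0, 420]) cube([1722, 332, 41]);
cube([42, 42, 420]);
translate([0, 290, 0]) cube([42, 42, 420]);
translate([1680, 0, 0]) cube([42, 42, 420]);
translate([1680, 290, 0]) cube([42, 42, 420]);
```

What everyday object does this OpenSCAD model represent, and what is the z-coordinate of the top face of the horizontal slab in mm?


A bench. The seat-top height is 461 mm.

A long slab on four corner posts — a bench. The slab sits at z = 420 with thickness 41, so the top is 420 + 41 = 461 mm.


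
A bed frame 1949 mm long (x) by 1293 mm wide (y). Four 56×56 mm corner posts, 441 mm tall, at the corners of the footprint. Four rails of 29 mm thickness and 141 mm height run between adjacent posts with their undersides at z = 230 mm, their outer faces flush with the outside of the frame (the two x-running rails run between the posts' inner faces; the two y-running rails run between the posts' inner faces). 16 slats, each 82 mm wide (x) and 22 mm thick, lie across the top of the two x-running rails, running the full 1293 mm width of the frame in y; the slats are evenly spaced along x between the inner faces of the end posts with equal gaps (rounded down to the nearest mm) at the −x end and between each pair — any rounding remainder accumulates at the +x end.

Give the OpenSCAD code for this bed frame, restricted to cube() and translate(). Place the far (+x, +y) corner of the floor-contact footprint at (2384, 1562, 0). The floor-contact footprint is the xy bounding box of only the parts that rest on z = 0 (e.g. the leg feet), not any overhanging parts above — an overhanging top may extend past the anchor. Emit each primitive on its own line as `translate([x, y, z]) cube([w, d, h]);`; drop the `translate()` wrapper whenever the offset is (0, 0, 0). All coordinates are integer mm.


// slat z = rail_z + rail_h = 230 + 141 = 371
// slat gap = ⌊(1837 − 16·82) / 17⌋ = 30
translate([435, 269, 0]) cube([56, 56, 441]);
translate([435, 1506, 0]) cube([56, 56, 441]);
translate([2328, 269, 0]) cube([56, 56, 441]);
translate([2328, 1506, 0]) cube([56, 56, 441]);
translate([491, 269, 230]) cube([1837, 29, 141]);
translate([491, 1533, 230]) cube([1837, 29, 141]);
translate([435, 325, 230]) cube([29, 1181, 141]);
translate([2355, 325, 230]) cube([29, 1181, 141]);
translate([521, 269, 371]) cube([82, 1293, 22]);
translate([633, 269, 371]) cube([82, 1293, 22]);
translate([745, 269, 371]) cube([82, 1293, 22]);
translate([857, 269, 371]) cube([82, 1293, 22]);
translate([969, 269, 371]) cube([82, 1293, 22]);
translate([1081, 269, 371]) cube([82, 1293, 22]);
translate([1193, 269, 371]) cube([82, 1293, 22]);
translate([1305, 269, 371]) cube([82, 1293, 22]);
translate([1417, 269, 371]) cube([82, 1293, 22]);
translate([1529, 269, 371]) cube([82, 1293, 22]);
translate([1641, 269, 371]) cube([82, 1293, 22]);
translate([1753, 269, 371]) cube([82, 1293, 22]);
translate([1865, 269, 371]) cube([82, 1293, 22]);
translate([1977, 269, 371]) cube([82, 1293, 22]);
translate([2089, 269, 371]) cube([82, 1293, 22]);
translate([2201, 269, 371]) cube([82, 1293, 22]);


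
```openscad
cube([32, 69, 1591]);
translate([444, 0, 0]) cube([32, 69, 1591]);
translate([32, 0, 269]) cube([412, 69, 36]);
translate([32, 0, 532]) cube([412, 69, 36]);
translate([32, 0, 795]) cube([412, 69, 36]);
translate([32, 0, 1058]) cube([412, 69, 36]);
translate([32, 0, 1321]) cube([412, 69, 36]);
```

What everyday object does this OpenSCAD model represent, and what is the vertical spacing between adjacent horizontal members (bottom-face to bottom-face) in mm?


A ladder. The rung spacing is 263 mm.

Two tall 32×69 posts with 5 short bars between them — a ladder. Adjacent rungs sit at z = 269 and z = 532, so the spacing is 532 − 269 = 263 mm.


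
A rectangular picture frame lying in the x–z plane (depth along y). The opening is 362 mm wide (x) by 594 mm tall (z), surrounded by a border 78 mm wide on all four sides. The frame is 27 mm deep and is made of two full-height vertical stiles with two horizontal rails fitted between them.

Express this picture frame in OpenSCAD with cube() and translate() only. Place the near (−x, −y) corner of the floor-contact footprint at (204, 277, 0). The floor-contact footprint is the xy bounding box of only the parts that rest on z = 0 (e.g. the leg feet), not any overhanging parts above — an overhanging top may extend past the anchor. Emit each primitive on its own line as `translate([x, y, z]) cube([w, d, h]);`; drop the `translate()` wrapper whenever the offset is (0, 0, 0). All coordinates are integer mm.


translate([204, 277, 0]) cube([78, 27, 750]);
translate([644, 277, 0]) cube([78, 27, 750]);
translate([282, 277, 0]) cube([362, 27, 78]);
translate([282, 277, 672]) cube([362, 27, 78]);


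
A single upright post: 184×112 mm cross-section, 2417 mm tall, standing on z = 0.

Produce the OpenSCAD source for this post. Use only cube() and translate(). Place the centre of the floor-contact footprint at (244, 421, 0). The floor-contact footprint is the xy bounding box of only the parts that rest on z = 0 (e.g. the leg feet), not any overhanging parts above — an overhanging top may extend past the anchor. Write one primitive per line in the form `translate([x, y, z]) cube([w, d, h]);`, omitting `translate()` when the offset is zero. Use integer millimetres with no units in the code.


translate([152, 365, 0]) cube([184, 112, 2417]);


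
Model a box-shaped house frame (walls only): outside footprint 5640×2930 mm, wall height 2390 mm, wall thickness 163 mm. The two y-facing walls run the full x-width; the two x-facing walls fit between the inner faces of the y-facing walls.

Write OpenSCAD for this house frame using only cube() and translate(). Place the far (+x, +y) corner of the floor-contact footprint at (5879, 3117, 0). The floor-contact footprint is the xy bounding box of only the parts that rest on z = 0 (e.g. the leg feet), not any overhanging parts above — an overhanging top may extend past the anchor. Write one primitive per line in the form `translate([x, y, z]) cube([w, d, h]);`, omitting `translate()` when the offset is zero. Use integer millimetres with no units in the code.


translate([239, 187, 0]) cube([5640, 163, 2390]);
translate([239, 2954, 0]) cube([5640, 163, 2390]);
translate([239, 350, 0]) cube([163, 2604, 2390]);
translate([5716, 350, 0]) cube([163, 2604, 2390]);


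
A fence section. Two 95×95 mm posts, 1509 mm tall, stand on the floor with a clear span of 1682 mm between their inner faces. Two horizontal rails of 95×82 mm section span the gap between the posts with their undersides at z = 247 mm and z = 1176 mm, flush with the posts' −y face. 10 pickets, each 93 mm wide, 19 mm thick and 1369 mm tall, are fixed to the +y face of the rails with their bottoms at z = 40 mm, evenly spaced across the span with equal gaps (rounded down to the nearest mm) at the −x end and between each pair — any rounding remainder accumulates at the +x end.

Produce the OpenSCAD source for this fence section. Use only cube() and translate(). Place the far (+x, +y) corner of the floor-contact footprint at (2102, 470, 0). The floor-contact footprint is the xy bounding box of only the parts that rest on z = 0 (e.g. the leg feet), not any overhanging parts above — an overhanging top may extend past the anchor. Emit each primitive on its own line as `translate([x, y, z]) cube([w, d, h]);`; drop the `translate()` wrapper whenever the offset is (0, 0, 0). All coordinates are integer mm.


translate([230, 375, 0]) cube([95, 95, 1509]);
translate([2007, 375, 0]) cube([95, 95, 1509]);
translate([325, 375, 247]) cube([1682, 95, 82]);
translate([325, 375, 1176]) cube([1682, 95, 82]);
translate([393, 470, 40]) cube([93, 19, 1369]);
translate([554, 470, 40]) cube([93, 19, 1369]);
translate([715, 470, 40]) cube([93, 19, 1369]);
translate([876, 470, 40]) cube([93, 19, 1369]);
translate([1037, 470, 40]) cube([93, 19, 1369]);
translate([1198, 470, 40]) cube([93, 19, 1369]);
translate([1359, 470, 40]) cube([93, 19, 1369]);
translate([1520, 470, 40]) cube([93, 19, 1369]);
translate([1681, 470, 40]) cube([93, 19, 1369]);
translate([1842, 470, 40]) cube([93, 19, 1369]);


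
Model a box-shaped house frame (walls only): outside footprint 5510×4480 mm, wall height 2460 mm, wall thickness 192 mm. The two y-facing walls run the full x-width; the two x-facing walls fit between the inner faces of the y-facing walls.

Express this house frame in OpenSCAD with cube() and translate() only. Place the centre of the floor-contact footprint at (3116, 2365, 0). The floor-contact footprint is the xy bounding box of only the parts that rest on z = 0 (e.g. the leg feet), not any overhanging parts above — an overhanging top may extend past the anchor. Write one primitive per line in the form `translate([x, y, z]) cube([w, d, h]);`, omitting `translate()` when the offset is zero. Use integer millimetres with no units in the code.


translate([361, 125, 0]) cube([5510, 192, 2460]);
translate([361, 4413, 0]) cube([5510, 192, 2460]);
translate([361, 317, 0]) cube([192, 4096, 2460]);
translate([5679, 317, 0]) cube([192, 4096, 2460]);


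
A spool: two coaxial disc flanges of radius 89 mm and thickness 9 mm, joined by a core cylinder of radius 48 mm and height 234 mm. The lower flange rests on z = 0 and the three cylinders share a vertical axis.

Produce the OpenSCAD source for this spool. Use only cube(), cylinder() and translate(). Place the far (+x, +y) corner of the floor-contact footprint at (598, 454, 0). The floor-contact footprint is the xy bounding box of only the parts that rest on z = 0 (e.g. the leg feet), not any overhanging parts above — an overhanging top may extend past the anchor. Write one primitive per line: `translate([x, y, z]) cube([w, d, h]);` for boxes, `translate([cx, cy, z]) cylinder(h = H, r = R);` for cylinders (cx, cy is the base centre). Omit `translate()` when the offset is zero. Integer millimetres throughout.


translate([509, 365, 0]) cylinder(h = 9, r = 89);
translate([509, 365, 9]) cylinder(h = 234, r = 48);
translate([509, 365, 243]) cylinder(h = 9, r = 89);


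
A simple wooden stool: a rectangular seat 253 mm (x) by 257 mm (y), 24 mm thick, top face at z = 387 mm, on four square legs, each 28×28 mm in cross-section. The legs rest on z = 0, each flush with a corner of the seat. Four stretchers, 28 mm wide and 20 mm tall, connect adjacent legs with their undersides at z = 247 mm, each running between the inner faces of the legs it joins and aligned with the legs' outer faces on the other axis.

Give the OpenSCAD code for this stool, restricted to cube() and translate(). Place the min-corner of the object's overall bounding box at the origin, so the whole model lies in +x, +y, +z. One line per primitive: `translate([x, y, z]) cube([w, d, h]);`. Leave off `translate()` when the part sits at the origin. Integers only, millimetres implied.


// leg_h = 387 - 24 = 363
// stretcher span = 253 - 2*28 = 197
translate([0, 0, 363]) cube([253, 257, 24]);
cube([28, 28, 363]);
translate([225, 0, 0]) cube([28, 28, 363]);
translate([0, 229, 0]) cube([28, 28, 363]);
translate([225, 229, 0]) cube([28, 28, 363]);
translate([28, 0, 247]) cube([197, 28, 20]);
translate([28, 229, 247]) cube([197, 28, 20]);
translate([0, 28, 247]) cube([28, 201, 20]);
translate([225, 28, 247]) cube([28, 201, 20]);


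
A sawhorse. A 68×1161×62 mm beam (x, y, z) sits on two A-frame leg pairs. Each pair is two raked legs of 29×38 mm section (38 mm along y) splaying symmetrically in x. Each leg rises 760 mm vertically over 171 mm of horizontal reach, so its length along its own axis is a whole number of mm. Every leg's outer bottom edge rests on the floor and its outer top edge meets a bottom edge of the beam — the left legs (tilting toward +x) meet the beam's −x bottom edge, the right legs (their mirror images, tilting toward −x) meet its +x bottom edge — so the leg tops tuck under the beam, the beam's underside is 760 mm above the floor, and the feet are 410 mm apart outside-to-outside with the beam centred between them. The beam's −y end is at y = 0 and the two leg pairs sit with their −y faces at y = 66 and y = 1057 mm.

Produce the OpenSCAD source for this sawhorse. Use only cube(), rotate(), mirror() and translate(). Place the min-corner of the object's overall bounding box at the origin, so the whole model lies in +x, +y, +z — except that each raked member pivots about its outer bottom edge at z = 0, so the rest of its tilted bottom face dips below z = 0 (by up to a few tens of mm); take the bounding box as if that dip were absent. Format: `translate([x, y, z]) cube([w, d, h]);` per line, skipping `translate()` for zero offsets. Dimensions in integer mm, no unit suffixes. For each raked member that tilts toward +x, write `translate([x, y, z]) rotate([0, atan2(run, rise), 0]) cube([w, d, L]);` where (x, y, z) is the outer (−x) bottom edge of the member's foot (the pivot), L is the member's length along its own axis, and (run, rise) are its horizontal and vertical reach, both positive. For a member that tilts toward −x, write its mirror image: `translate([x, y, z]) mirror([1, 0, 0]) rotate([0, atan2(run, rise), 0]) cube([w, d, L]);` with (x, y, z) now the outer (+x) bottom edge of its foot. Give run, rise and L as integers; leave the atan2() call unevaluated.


// leg length = √(171² + 760²) = 779
// right-leg outer foot x = 2·171 + 68 = 410
// beam min-corner = (171, 0, 760)
translate([171, 0, 760]) cube([68, 1161, 62]);
translate([0, 66, 0]) rotate([0, atan2(171, 760), 0]) cube([29, 38, 779]);
translate([410, 66, 0]) mirror([1, 0, 0]) rotate([0, atan2(171, 760), 0]) cube([29, 38, 779]);
translate([0, 1057, 0]) rotate([0, atan2(171, 760), 0]) cube([29, 38, 779]);
translate([410, 1057, 0]) mirror([1, 0, 0]) rotate([0, atan2(171, 760), 0]) cube([29, 38, 779]);


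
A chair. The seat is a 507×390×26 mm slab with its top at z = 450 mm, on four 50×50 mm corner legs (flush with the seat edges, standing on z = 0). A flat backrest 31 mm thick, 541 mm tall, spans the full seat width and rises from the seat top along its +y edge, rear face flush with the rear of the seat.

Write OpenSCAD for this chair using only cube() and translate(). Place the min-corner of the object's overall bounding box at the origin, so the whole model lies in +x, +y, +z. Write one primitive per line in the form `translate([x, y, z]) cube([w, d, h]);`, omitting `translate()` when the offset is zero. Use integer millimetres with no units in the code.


translate([0, 0, 424]) cube([507, 390, 26]);
cube([50, 50, 424]);
translate([457, 0, 0]) cube([50, 50, 424]);
translate([0, 340, 0]) cube([50, 50, 424]);
translate([457, 340, 0]) cube([50, 50, 424]);
translate([0, 359, 450]) cube([507, 31, 541]);


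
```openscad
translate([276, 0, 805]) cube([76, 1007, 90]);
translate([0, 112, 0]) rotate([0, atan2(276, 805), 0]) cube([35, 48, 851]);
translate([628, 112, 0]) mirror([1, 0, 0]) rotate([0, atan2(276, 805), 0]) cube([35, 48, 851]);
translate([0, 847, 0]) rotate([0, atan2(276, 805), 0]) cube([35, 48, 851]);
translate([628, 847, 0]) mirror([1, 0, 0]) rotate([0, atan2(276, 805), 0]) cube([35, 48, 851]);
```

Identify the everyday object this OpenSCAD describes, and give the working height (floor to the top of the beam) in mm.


A sawhorse. The overall height is 895 mm.

A beam across two mirrored pairs of raked legs — a sawhorse. The beam's underside is at z = 805 (matching the legs' vertical rise in atan2(276, 805)) and the beam is 90 mm tall, so its top is at 805 + 90 = 895 mm. The raked legs top out at the beam's underside, so that is the highest point.


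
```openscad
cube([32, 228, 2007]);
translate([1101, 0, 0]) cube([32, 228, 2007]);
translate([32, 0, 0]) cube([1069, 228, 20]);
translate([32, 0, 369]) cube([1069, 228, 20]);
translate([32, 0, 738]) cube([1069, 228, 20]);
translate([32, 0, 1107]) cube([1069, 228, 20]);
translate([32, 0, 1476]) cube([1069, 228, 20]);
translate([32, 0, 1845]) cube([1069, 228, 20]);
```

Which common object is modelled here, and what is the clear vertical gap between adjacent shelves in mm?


A bookshelf. The clear shelf gap is 349 mm.

Two tall side panels with 6 horizontal boards between them — a bookshelf. The first two shelf undersides are at z = 0 and z = 369; with shelf thickness 20, the clear gap is 369 − 0 − 20 = 349 mm.
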